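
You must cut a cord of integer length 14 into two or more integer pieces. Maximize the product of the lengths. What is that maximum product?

162

Let prod[k] be the best product for length k (with at least one cut). For each first piece i, the rest contributes max(k−i, prod[k−i]).
prod[2] = 1·max(1,0) = 1·1 = 1
prod[3] = 1·max(2,1) = 1·2 = 2
prod[4] = 2·max(2,1) = 2·2 = 4
prod[5] = 2·max(3,2) = 2·3 = 6
prod[6] = 3·max(3,2) = 3·3 = 9
prod[7] = 2·max(5,6) = 2·6 = 12
prod[8] = 2·max(6,9) = 2·9 = 18
prod[9] = 3·max(6,9) = 3·9 = 27
prod[10] = 2·max(8,18) = 2·18 = 36
prod[11] = 2·max(9,27) = 2·27 = 54
prod[12] = 3·max(9,27) = 3·27 = 81
prod[13] = 2·max(11,54) = 2·54 = 108
prod[14] = 2·max(12,81) = 2·81 = 162
One optimal split: 3 + 3 + 3 + 3 + 2; product 3·3·3·3·2 = 162.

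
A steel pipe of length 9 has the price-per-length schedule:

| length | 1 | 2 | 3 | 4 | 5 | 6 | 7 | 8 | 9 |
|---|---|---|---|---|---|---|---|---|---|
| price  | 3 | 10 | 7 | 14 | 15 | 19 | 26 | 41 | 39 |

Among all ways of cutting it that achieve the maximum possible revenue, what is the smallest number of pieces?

Consider every possible first cut. r[k] is the best of p[i]+r[k−i] over all sellable i≤k.
r[1] = 3
r[2] = max(3+3, 10+0) = 10
r[3] = max(3+10, 10+3, 7+0) = 13
r[4] = max(3+13, 10+10, 7+3, 14+0) = 20
r[5] = max(3+20, 10+13, 7+10, 14+3, 15+0) = 23
r[6] = max(3+23, 10+20, 7+13, 14+10, 15+3, 19+0) = 30
r[7] = max(3+30, 10+23, 7+20, …, 19+3, 26+0) = 33
r[8] = max(3+33, 10+30, 7+23, …, 26+3, 41+0) = 41
r[9] = max(3+41, 10+33, 7+30, …, 41+3, 39+0) = 44
Maximum revenue is $44.
Now minimize piece count subject to staying optimal: for each k, pieces[k] = 1 + min over i with p[i]+r[k−i]=r[k] of pieces[k−i].
pieces[6] = 3
pieces[7] = 4
pieces[8] = 1
pieces[9] = 2

2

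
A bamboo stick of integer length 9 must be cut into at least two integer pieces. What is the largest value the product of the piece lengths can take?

Fill P[k] for k=2..9: at each k try every first piece i and multiply by the better of (k−i) uncut or P[k−i].
P[2] = 1*max(1,0) = 1*1 = 1
P[3] = 1*max(2,1) = 1*2 = 2
P[4] = 2*max(2,1) = 2*2 = 4
P[5] = 2*max(3,2) = 2*3 = 6
P[6] = 3*max(3,2) = 3*3 = 9
P[7] = 2*max(5,6) = 2*6 = 12
P[8] = 2*max(6,9) = 2*9 = 18
P[9] = 3*max(6,9) = 3*9 = 27
One optimal split: 3 + 3 + 3; product 3*3*3 = 27.

27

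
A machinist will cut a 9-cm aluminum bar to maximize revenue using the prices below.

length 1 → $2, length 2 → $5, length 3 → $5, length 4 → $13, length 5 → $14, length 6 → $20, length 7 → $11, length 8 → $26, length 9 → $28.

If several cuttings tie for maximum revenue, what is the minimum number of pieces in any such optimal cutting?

1

Let r[k] be the best obtainable value from length k. For each k, try every first piece i and keep the best of price[i] + r[k−i].
r[1] = 2
r[2] = max(2+2, 5+0) = 5
r[3] = max(2+5, 5+2, 5+0) = 7
r[4] = max(2+7, 5+5, 5+2, 13+0) = 13
r[5] = max(2+13, 5+7, 5+5, 13+2, 14+0) = 15
r[6] = max(2+15, 5+13, 5+7, 13+5, 14+2, 20+0) = 20
r[7] = max(2+20, 5+15, 5+13, …, 20+2, 11+0) = 22
r[8] = max(2+22, 5+20, 5+15, …, 11+2, 26+0) = 26
r[9] = max(2+26, 5+22, 5+20, …, 26+2, 28+0) = 28
Maximum revenue is $28.
Now minimize piece count subject to staying optimal: for each k, pieces[k] = 1 + min over i with p[i]+r[k−i]=r[k] of pieces[k−i].
pieces[6] = 1
pieces[7] = 2
pieces[8] = 1
pieces[9] = 1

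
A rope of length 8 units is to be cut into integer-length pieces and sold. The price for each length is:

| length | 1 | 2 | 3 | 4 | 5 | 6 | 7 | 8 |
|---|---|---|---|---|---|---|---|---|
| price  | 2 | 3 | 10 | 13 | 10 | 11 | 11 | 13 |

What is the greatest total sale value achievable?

26

Build best[k] bottom-up: best[k] = max over allowed piece i of (p[i] + best[k−i]).
best[1] = 2
best[2] = max(2+2, 3+0) = 4
best[3] = max(2+4, 3+2, 10+0) = 10
best[4] = max(2+10, 3+4, 10+2, 13+0) = 13
best[5] = max(2+13, 3+10, 10+4, 13+2, 10+0) = 15
best[6] = max(2+15, 3+13, 10+10, 13+4, 10+2, 11+0) = 20
best[7] = max(2+20, 3+15, 10+13, …, 11+2, 11+0) = 23
best[8] = max(2+23, 3+20, 10+15, …, 11+2, 13+0) = 26
One optimal cutting: 4 + 4 → 13 + 13 = 26.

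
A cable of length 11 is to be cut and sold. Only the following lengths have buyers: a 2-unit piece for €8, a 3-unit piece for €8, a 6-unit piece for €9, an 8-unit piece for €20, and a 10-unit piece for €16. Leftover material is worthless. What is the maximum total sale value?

40

Build best[k] bottom-up: best[k] = max over allowed piece i of (p[i] + best[k−i]).
best[1] = 0
best[2] = 8
best[3] = max(8+0, 8+0) = 8
best[4] = max(8+8, 8+0) = 16
best[5] = max(8+8, 8+8) = 16
best[6] = max(8+16, 8+8, 9+0) = 24
best[7] = max(8+16, 8+16, 9+0) = 24
best[8] = max(8+24, 8+16, 9+8, 20+0) = 32
best[9] = max(8+24, 8+24, 9+8, 20+0) = 32
best[10] = max(8+32, 8+24, 9+16, 20+8, 16+0) = 40
best[11] = max(8+32, 8+32, 9+16, 20+8, 16+0) = 40
One optimal cutting: pieces 2 + 2 + 2 + 2 + 2 with 1 unit of scrap → €40.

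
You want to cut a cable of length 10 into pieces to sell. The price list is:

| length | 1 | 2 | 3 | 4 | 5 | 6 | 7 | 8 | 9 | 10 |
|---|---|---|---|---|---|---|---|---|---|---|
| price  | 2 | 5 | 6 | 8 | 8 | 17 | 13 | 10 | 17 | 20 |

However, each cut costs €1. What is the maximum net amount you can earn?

Let r[k] be the best obtainable value from length k. For each k, try every first piece i and keep the best of price[i] + r[k−i] minus the 1 cut fee when i<k.
r[1] = 2
r[2] = 5
r[3] = 6  (first piece 1, then r[2]=5)
r[4] = 9  (first piece 2, then r[2]=5)
r[5] = 10  (first piece 1, then r[4]=9)
r[6] = 17
r[7] = 18  (first piece 1, then r[6]=17)
r[8] = 21  (first piece 2, then r[6]=17)
r[9] = 22  (first piece 1, then r[8]=21)
r[10] = 25  (first piece 2, then r[8]=21)
One optimal plan: pieces 6 + 2 + 2 (2 cuts) → €27 − €2 = €25.

25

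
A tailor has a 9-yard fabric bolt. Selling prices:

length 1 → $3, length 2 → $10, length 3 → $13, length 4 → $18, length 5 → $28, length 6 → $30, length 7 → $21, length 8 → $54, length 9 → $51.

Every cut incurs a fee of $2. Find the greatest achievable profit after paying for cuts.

55

Consider every possible first cut. net[k] is the best of p[i]+net[k−i] over all sellable i≤k, charging 2 whenever i<k.
net[1] = 3
net[2] = max(3+3-2, 10+0) = 10
net[3] = max(3+10-2, 10+3-2, 13+0) = 13
net[4] = max(3+13-2, 10+10-2, 13+3-2, 18+0) = 18
net[5] = max(3+18-2, 10+13-2, 13+10-2, 18+3-2, 28+0) = 28
net[6] = max(3+28-2, 10+18-2, 13+13-2, 18+10-2, 28+3-2, 30+0) = 30
net[7] = max(3+30-2, 10+28-2, 13+18-2, …, 30+3-2, 21+0) = 36
net[8] = max(3+36-2, 10+30-2, 13+28-2, …, 21+3-2, 54+0) = 54
net[9] = max(3+54-2, 10+36-2, 13+30-2, …, 54+3-2, 51+0) = 55
One optimal plan: pieces 8 + 1 (1 cut) → $57 − $2 = $55.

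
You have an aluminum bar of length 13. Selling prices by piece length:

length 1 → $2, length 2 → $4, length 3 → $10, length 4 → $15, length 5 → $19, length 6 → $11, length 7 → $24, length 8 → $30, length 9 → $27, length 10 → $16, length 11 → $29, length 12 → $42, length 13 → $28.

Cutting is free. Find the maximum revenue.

Consider every possible first cut. best[k] is the best of p[i]+best[k−i] over all sellable i≤k.
best[1] = 2
best[2] = max(2+2, 4+0) = 4
best[3] = max(2+4, 4+2, 10+0) = 10
best[4] = max(2+10, 4+4, 10+2, 15+0) = 15
best[5] = max(2+15, 4+10, 10+4, 15+2, 19+0) = 19
best[6] = max(2+19, 4+15, 10+10, 15+4, 19+2, 11+0) = 21
best[7] = max(2+21, 4+19, 10+15, …, 11+2, 24+0) = 25
best[8] = max(2+25, 4+21, 10+19, …, 24+2, 30+0) = 30
best[9] = max(2+30, 4+25, 10+21, …, 30+2, 27+0) = 34
best[10] = max(2+34, 4+30, 10+25, …, 27+2, 16+0) = 38
best[11] = max(2+38, 4+34, 10+30, …, 16+2, 29+0) = 40
best[12] = max(2+40, 4+38, 10+34, …, 29+2, 42+0) = 45
best[13] = max(2+45, 4+40, 10+38, …, 42+2, 28+0) = 49
One optimal cutting: 5 + 4 + 4 → $19 + $15 + $15 = $49.

49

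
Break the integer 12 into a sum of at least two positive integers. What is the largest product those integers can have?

Define prod[k] = max over 1≤i<k of i · max(k−i, prod[k−i]); the inner max lets the remainder stay uncut if that's better.
prod[2] = 1*max(1,0) = 1*1 = 1
prod[3] = 1*max(2,1) = 1*2 = 2
prod[4] = 2*max(2,1) = 2*2 = 4
prod[5] = 2*max(3,2) = 2*3 = 6
prod[6] = 3*max(3,2) = 3*3 = 9
prod[7] = 2*max(5,6) = 2*6 = 12
prod[8] = 2*max(6,9) = 2*9 = 18
prod[9] = 3*max(6,9) = 3*9 = 27
prod[10] = 2*max(8,18) = 2*18 = 36
prod[11] = 2*max(9,27) = 2*27 = 54
prod[12] = 3*max(9,27) = 3*27 = 81
One optimal split: 3 + 3 + 3 + 3; product 3*3*3*3 = 81.

81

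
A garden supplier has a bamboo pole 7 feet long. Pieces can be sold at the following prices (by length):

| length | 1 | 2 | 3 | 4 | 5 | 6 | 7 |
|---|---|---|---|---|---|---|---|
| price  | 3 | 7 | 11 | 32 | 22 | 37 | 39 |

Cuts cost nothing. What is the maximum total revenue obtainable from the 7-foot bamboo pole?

Build r[k] bottom-up: r[k] = max over allowed piece i of (p[i] + r[k−i]).
r[1] = 3
r[2] = max(3+3, 7+0) = 7
r[3] = max(3+7, 7+3, 11+0) = 11
r[4] = max(3+11, 7+7, 11+3, 32+0) = 32
r[5] = max(3+32, 7+11, 11+7, 32+3, 22+0) = 35
r[6] = max(3+35, 7+32, 11+11, 32+7, 22+3, 37+0) = 39
r[7] = max(3+39, 7+35, 11+32, …, 37+3, 39+0) = 43
One optimal cutting: 4 + 3 → $32 + $11 = $43.

43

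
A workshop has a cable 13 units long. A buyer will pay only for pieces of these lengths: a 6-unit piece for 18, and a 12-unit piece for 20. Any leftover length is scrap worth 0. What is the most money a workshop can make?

36

Consider every possible first cut. best[k] is the best of p[i]+best[k−i] over all sellable i≤k.
best[1] = 0
best[2] = 0
best[3] = 0
best[4] = 0
best[5] = 0
best[6] = 18
best[7] = 18
best[8] = 18
best[9] = 18
best[10] = 18
best[11] = 18
best[12] = 36  (first piece 6, then best[6]=18)
best[13] = 36
One optimal cutting: pieces 6 + 6 with 1 unit of scrap → 36.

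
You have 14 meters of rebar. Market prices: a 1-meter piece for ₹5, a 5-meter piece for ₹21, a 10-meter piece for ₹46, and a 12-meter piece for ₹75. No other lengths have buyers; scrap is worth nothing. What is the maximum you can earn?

Let f[k] be the best obtainable value from length k. For each k, try every first piece i and keep the best of price[i] + f[k−i].
f[1] = 5
f[2] = 10  (first piece 1, then f[1]=5)
f[3] = 15  (first piece 1, then f[2]=10)
f[4] = 20  (first piece 1, then f[3]=15)
f[5] = max(5+20, 21+0) = 25
f[6] = max(5+25, 21+5) = 30
f[7] = max(5+30, 21+10) = 35
f[8] = max(5+35, 21+15) = 40
f[9] = max(5+40, 21+20) = 45
f[10] = max(5+45, 21+25, 46+0) = 50
f[11] = max(5+50, 21+30, 46+5) = 55
f[12] = max(5+55, 21+35, 46+10, 75+0) = 75
f[13] = max(5+75, 21+40, 46+15, 75+5) = 80
f[14] = max(5+80, 21+45, 46+20, 75+10) = 85
One optimal cutting: 12 + 1 + 1 → ₹85.

85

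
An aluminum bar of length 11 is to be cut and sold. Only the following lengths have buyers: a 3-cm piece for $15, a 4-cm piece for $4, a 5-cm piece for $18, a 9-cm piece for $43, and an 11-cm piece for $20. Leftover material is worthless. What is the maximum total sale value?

Build r[k] bottom-up: r[k] = max over allowed piece i of (p[i] + r[k−i]).
r[1] = 0
r[2] = 0
r[3] = 15
r[4] = max(15+0, 4+0) = 15
r[5] = max(15+0, 4+0, 18+0) = 18
r[6] = max(15+15, 4+0, 18+0) = 30
r[7] = max(15+15, 4+15, 18+0) = 30
r[8] = max(15+18, 4+15, 18+15) = 33
r[9] = max(15+30, 4+18, 18+15, 43+0) = 45
r[10] = max(15+30, 4+30, 18+18, 43+0) = 45
r[11] = max(15+33, 4+30, 18+30, 43+0, 20+0) = 48
One optimal cutting: 5 + 3 + 3 → $48.

48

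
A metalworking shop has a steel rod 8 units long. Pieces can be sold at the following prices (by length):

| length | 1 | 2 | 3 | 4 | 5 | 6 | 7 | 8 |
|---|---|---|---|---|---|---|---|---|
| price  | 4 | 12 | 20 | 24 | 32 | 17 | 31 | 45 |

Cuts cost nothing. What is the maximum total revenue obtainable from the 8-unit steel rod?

52

Consider every possible first cut. best[k] is the best of p[i]+best[k−i] over all sellable i≤k.
best[1] = 4
best[2] = max(4+4, 12+0) = 12
best[3] = max(4+12, 12+4, 20+0) = 20
best[4] = max(4+20, 12+12, 20+4, 24+0) = 24
best[5] = max(4+24, 12+20, 20+12, 24+4, 32+0) = 32
best[6] = max(4+32, 12+24, 20+20, 24+12, 32+4, 17+0) = 40
best[7] = max(4+40, 12+32, 20+24, …, 17+4, 31+0) = 44
best[8] = max(4+44, 12+40, 20+32, …, 31+4, 45+0) = 52
One optimal cutting: 3 + 3 + 2 → $20 + $20 + $12 = $52.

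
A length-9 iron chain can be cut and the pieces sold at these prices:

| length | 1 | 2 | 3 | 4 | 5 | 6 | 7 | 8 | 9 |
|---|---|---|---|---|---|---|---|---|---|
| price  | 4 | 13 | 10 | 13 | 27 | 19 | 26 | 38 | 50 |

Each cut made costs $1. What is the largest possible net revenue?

52

Let r[k] be the best obtainable value from length k. For each k, try every first piece i and keep the best of price[i] + r[k−i] minus the 1 cut fee when i<k.
r[1] = 4
r[2] = max(4+4-1, 13+0) = 13
r[3] = max(4+13-1, 13+4-1, 10+0) = 16
r[4] = max(4+16-1, 13+13-1, 10+4-1, 13+0) = 25
r[5] = max(4+25-1, 13+16-1, 10+13-1, 13+4-1, 27+0) = 28
r[6] = max(4+28-1, 13+25-1, 10+16-1, 13+13-1, 27+4-1, 19+0) = 37
r[7] = max(4+37-1, 13+28-1, 10+25-1, …, 19+4-1, 26+0) = 40
r[8] = max(4+40-1, 13+37-1, 10+28-1, …, 26+4-1, 38+0) = 49
r[9] = max(4+49-1, 13+40-1, 10+37-1, …, 38+4-1, 50+0) = 52
One optimal plan: pieces 2 + 2 + 2 + 2 + 1 (4 cuts) → $56 − $4 = $52.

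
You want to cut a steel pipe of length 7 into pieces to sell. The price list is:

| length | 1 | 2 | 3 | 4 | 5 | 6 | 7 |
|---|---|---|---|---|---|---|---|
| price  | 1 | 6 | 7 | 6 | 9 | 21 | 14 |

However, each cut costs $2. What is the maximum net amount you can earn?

Let net[k] be the best obtainable value from length k. For each k, try every first piece i and keep the best of price[i] + net[k−i] minus the 2 cut fee when i<k.
net[1] = 1
net[2] = 6
net[3] = 7
net[4] = 10  (first piece 2, then net[2]=6)
net[5] = 11  (first piece 2, then net[3]=7)
net[6] = 21
net[7] = 20  (first piece 1, then net[6]=21)
One optimal plan: pieces 6 + 1 (1 cut) → $22 − $2 = $20.

20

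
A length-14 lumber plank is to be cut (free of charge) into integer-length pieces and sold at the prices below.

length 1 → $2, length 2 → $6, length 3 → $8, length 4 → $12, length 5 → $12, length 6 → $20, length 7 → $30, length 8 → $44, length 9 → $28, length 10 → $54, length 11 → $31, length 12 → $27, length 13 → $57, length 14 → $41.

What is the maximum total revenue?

Build best[k] bottom-up: best[k] = max over allowed piece i of (p[i] + best[k−i]).
best[1] = 2
best[2] = max(2+2, 6+0) = 6
best[3] = max(2+6, 6+2, 8+0) = 8
best[4] = max(2+8, 6+6, 8+2, 12+0) = 12
best[5] = max(2+12, 6+8, 8+6, 12+2, 12+0) = 14
best[6] = max(2+14, 6+12, 8+8, 12+6, 12+2, 20+0) = 20
best[7] = max(2+20, 6+14, 8+12, …, 20+2, 30+0) = 30
best[8] = max(2+30, 6+20, 8+14, …, 30+2, 44+0) = 44
best[9] = max(2+44, 6+30, 8+20, …, 44+2, 28+0) = 46
best[10] = max(2+46, 6+44, 8+30, …, 28+2, 54+0) = 54
best[11] = max(2+54, 6+46, 8+44, …, 54+2, 31+0) = 56
best[12] = max(2+56, 6+54, 8+46, …, 31+2, 27+0) = 60
best[13] = max(2+60, 6+56, 8+54, …, 27+2, 57+0) = 62
best[14] = max(2+62, 6+60, 8+56, …, 57+2, 41+0) = 66
One optimal cutting: 10 + 2 + 2 → $54 + $6 + $6 = $66.

66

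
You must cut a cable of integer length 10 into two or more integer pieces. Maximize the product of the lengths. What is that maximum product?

Define P[k] = max over 1≤i<k of i · max(k−i, P[k−i]); the inner max lets the remainder stay uncut if that's better.
P[2] = 1×max(1,0) = 1×1 = 1
P[3] = max(1×2, 2×1) = 2
P[4] = max(1×3, 2×2, 3×1) = 4
P[5] = max(1×4, 2×3, 3×2, 4×1) = 6
P[6] = max(1×6, 2×4, 3×3, 4×2, 5×1) = 9
P[7] = max(1×9, 2×6, 3×4, 4×3, 5×2, 6×1) = 12
P[8] = max(1×12, 2×9, 3×6, …, 6×2, 7×1) = 18
P[9] = max(1×18, 2×12, 3×9, …, 7×2, 8×1) = 27
P[10] = max(1×27, 2×18, 3×12, …, 8×2, 9×1) = 36
One optimal split: 3 + 3 + 2 + 2; product 3×3×2×2 = 36.

36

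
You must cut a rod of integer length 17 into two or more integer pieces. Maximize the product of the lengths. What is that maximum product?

Fill g[k] for k=2..17: at each k try every first piece i and multiply by the better of (k−i) uncut or g[k−i].
g[2] = 1·max(1,0) = 1·1 = 1
g[3] = 1·max(2,1) = 1·2 = 2
g[4] = 2·max(2,1) = 2·2 = 4
g[5] = 2·max(3,2) = 2·3 = 6
g[6] = 3·max(3,2) = 3·3 = 9
g[7] = 2·max(5,6) = 2·6 = 12
g[8] = 2·max(6,9) = 2·9 = 18
g[9] = 3·max(6,9) = 3·9 = 27
g[10] = 2·max(8,18) = 2·18 = 36
g[11] = 2·max(9,27) = 2·27 = 54
g[12] = 3·max(9,27) = 3·27 = 81
g[13] = 2·max(11,54) = 2·54 = 108
g[14] = 2·max(12,81) = 2·81 = 162
g[15] = 3·max(12,81) = 3·81 = 243
g[16] = 2·max(14,162) = 2·162 = 324
g[17] = 2·max(15,243) = 2·243 = 486
One optimal split: 3 + 3 + 3 + 3 + 3 + 2; product 3·3·3·3·3·2 = 486.

486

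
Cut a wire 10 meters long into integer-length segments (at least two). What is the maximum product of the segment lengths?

Define g[k] = max over 1≤i<k of i · max(k−i, g[k−i]); the inner max lets the remainder stay uncut if that's better.
g[2] = 1·max(1,0) = 1·1 = 1
g[3] = max(1·2, 2·1) = 2
g[4] = max(1·3, 2·2, 3·1) = 4
g[5] = max(1·4, 2·3, 3·2, 4·1) = 6
g[6] = max(1·6, 2·4, 3·3, 4·2, 5·1) = 9
g[7] = max(1·9, 2·6, 3·4, 4·3, 5·2, 6·1) = 12
g[8] = max(1·12, 2·9, 3·6, …, 6·2, 7·1) = 18
g[9] = max(1·18, 2·12, 3·9, …, 7·2, 8·1) = 27
g[10] = max(1·27, 2·18, 3·12, …, 8·2, 9·1) = 36
One optimal split: 3 + 3 + 2 + 2; product 3·3·2·2 = 36.

36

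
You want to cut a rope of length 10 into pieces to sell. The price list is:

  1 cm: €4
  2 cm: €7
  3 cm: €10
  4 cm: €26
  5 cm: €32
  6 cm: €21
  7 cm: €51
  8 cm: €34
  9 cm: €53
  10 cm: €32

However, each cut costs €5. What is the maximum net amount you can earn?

59

Consider every possible first cut. r[k] is the best of p[i]+r[k−i] over all sellable i≤k, charging 5 whenever i<k.
r[1] = 4
r[2] = max(4+4-5, 7+0) = 7
r[3] = max(4+7-5, 7+4-5, 10+0) = 10
r[4] = max(4+10-5, 7+7-5, 10+4-5, 26+0) = 26
r[5] = max(4+26-5, 7+10-5, 10+7-5, 26+4-5, 32+0) = 32
r[6] = max(4+32-5, 7+26-5, 10+10-5, 26+7-5, 32+4-5, 21+0) = 31
r[7] = max(4+31-5, 7+32-5, 10+26-5, …, 21+4-5, 51+0) = 51
r[8] = max(4+51-5, 7+31-5, 10+32-5, …, 51+4-5, 34+0) = 50
r[9] = max(4+50-5, 7+51-5, 10+31-5, …, 34+4-5, 53+0) = 53
r[10] = max(4+53-5, 7+50-5, 10+51-5, …, 53+4-5, 32+0) = 59
One optimal plan: pieces 5 + 5 (1 cut) → €64 − €5 = €59.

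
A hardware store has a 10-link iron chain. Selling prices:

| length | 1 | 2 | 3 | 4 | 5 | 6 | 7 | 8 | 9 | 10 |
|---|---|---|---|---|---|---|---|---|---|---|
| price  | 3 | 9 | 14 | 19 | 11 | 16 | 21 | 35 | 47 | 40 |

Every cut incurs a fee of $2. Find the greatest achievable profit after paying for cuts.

Consider every possible first cut. v[k] is the best of p[i]+v[k−i] over all sellable i≤k, charging 2 whenever i<k.
v[1] = 3
v[2] = max(3+3-2, 9+0) = 9
v[3] = max(3+9-2, 9+3-2, 14+0) = 14
v[4] = max(3+14-2, 9+9-2, 14+3-2, 19+0) = 19
v[5] = max(3+19-2, 9+14-2, 14+9-2, 19+3-2, 11+0) = 21
v[6] = max(3+21-2, 9+19-2, 14+14-2, 19+9-2, 11+3-2, 16+0) = 26
v[7] = max(3+26-2, 9+21-2, 14+19-2, …, 16+3-2, 21+0) = 31
v[8] = max(3+31-2, 9+26-2, 14+21-2, …, 21+3-2, 35+0) = 36
v[9] = max(3+36-2, 9+31-2, 14+26-2, …, 35+3-2, 47+0) = 47
v[10] = max(3+47-2, 9+36-2, 14+31-2, …, 47+3-2, 40+0) = 48
One optimal plan: pieces 9 + 1 (1 cut) → $50 − $2 = $48.

48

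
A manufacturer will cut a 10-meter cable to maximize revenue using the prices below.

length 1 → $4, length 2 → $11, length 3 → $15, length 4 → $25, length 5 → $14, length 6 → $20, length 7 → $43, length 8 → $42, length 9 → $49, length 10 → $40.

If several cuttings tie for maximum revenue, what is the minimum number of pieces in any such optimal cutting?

3

Build r[k] bottom-up: r[k] = max over allowed piece i of (p[i] + r[k−i]).
r[1] = 4
r[2] = 11
r[3] = 15  (first piece 1, then r[2]=11)
r[4] = 25
r[5] = 29  (first piece 1, then r[4]=25)
r[6] = 36  (first piece 2, then r[4]=25)
r[7] = 43
r[8] = 50  (first piece 4, then r[4]=25)
r[9] = 54  (first piece 1, then r[8]=50)
r[10] = 61  (first piece 2, then r[8]=50)
Maximum revenue is $61.
Now minimize piece count subject to staying optimal: for each k, pieces[k] = 1 + min over i with p[i]+r[k−i]=r[k] of pieces[k−i].
pieces[7] = 1
pieces[8] = 2
pieces[9] = 2
pieces[10] = 3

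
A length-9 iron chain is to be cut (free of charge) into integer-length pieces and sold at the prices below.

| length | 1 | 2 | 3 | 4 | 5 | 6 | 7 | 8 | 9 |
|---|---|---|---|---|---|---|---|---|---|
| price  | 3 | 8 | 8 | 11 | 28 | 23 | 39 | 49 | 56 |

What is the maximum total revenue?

56

Build v[k] bottom-up: v[k] = max over allowed piece i of (p[i] + v[k−i]).
v[1] = 3
v[2] = 8
v[3] = 11  (first piece 1, then v[2]=8)
v[4] = 16  (first piece 2, then v[2]=8)
v[5] = 28
v[6] = 31  (first piece 1, then v[5]=28)
v[7] = 39
v[8] = 49
v[9] = 56
Best is to sell the whole 9-link piece uncut for $56.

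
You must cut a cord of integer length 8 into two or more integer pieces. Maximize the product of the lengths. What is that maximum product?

Define m[k] = max over 1≤i<k of i · max(k−i, m[k−i]); the inner max lets the remainder stay uncut if that's better.
m[2] = 1×max(1,0) = 1×1 = 1
m[3] = 1×max(2,1) = 1×2 = 2
m[4] = 2×max(2,1) = 2×2 = 4
m[5] = 2×max(3,2) = 2×3 = 6
m[6] = 3×max(3,2) = 3×3 = 9
m[7] = 2×max(5,6) = 2×6 = 12
m[8] = 2×max(6,9) = 2×9 = 18
One optimal split: 3 + 3 + 2; product 3×3×2 = 18.

18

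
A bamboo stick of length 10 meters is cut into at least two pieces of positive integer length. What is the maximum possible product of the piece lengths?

Fill g[k] for k=2..10: at each k try every first piece i and multiply by the better of (k−i) uncut or g[k−i].
g[2] = 1*max(1,0) = 1*1 = 1
g[3] = 1*max(2,1) = 1*2 = 2
g[4] = 2*max(2,1) = 2*2 = 4
g[5] = 2*max(3,2) = 2*3 = 6
g[6] = 3*max(3,2) = 3*3 = 9
g[7] = 2*max(5,6) = 2*6 = 12
g[8] = 2*max(6,9) = 2*9 = 18
g[9] = 3*max(6,9) = 3*9 = 27
g[10] = 2*max(8,18) = 2*18 = 36
One optimal split: 3 + 3 + 2 + 2; product 3*3*2*2 = 36.

36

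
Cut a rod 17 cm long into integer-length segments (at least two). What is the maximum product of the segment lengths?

486

Let P[k] be the best product for length k (with at least one cut). For each first piece i, the rest contributes max(k−i, P[k−i]).
Small cases: P[2]=1, P[3]=2, P[4]=4, P[5]=6, P[6]=9, P[7]=12, P[8]=18, P[9]=27, P[10]=36.
P[11] = max(1*36, 2*27, 3*18, …, 9*2, 10*1) = 54
P[12] = max(1*54, 2*36, 3*27, …, 10*2, 11*1) = 81
P[13] = max(1*81, 2*54, 3*36, …, 11*2, 12*1) = 108
P[14] = max(1*108, 2*81, 3*54, …, 12*2, 13*1) = 162
P[15] = max(1*162, 2*108, 3*81, …, 13*2, 14*1) = 243
P[16] = max(1*243, 2*162, 3*108, …, 14*2, 15*1) = 324
P[17] = max(1*324, 2*243, 3*162, …, 15*2, 16*1) = 486
One optimal split: 3 + 3 + 3 + 3 + 3 + 2; product 3*3*3*3*3*2 = 486.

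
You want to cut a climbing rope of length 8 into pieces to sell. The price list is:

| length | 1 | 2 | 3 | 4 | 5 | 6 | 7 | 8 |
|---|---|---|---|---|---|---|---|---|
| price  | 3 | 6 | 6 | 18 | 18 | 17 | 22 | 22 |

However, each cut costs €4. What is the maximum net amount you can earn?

Build net[k] bottom-up: net[k] = max over allowed piece i of (p[i] + net[k−i]) − 4 per cut.
net[1] = 3
net[2] = max(3+3-4, 6+0) = 6
net[3] = max(3+6-4, 6+3-4, 6+0) = 6
net[4] = max(3+6-4, 6+6-4, 6+3-4, 18+0) = 18
net[5] = max(3+18-4, 6+6-4, 6+6-4, 18+3-4, 18+0) = 18
net[6] = max(3+18-4, 6+18-4, 6+6-4, 18+6-4, 18+3-4, 17+0) = 20
net[7] = max(3+20-4, 6+18-4, 6+18-4, …, 17+3-4, 22+0) = 22
net[8] = max(3+22-4, 6+20-4, 6+18-4, …, 22+3-4, 22+0) = 32
One optimal plan: pieces 4 + 4 (1 cut) → €36 − €4 = €32.

32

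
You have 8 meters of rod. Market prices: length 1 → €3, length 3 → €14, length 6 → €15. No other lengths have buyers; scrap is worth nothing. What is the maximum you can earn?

Consider every possible first cut. best[k] is the best of p[i]+best[k−i] over all sellable i≤k.
best[1] = 3
best[2] = 6  (first piece 1, then best[1]=3)
best[3] = 14
best[4] = 17  (first piece 1, then best[3]=14)
best[5] = 20  (first piece 1, then best[4]=17)
best[6] = 28  (first piece 3, then best[3]=14)
best[7] = 31  (first piece 1, then best[6]=28)
best[8] = 34  (first piece 1, then best[7]=31)
One optimal cutting: 3 + 3 + 1 + 1 → €34.

34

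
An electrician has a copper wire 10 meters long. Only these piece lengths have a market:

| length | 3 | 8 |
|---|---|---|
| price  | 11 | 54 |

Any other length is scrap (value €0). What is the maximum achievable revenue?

Build r[k] bottom-up: r[k] = max over allowed piece i of (p[i] + r[k−i]).
r[1] = 0
r[2] = 0
r[3] = 11
r[4] = 11
r[5] = 11
r[6] = 22  (first piece 3, then r[3]=11)
r[7] = 22
r[8] = max(11+11, 54+0) = 54
r[9] = max(11+22, 54+0) = 54
r[10] = max(11+22, 54+0) = 54
One optimal cutting: pieces 8 with 2 meters of scrap → €54.

54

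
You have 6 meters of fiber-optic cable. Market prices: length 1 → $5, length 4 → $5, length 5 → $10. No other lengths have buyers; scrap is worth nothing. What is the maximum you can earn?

30

Let r[k] be the best obtainable value from length k. For each k, try every first piece i and keep the best of price[i] + r[k−i].
r[1] = 5
r[2] = 10  (first piece 1, then r[1]=5)
r[3] = 15  (first piece 1, then r[2]=10)
r[4] = 20  (first piece 1, then r[3]=15)
r[5] = 25  (first piece 1, then r[4]=20)
r[6] = 30  (first piece 1, then r[5]=25)
One optimal cutting: 1 + 1 + 1 + 1 + 1 + 1 → $30.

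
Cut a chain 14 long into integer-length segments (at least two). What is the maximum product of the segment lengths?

162

Fill prod[k] for k=2..14: at each k try every first piece i and multiply by the better of (k−i) uncut or prod[k−i].
prod[2] = 1*max(1,0) = 1*1 = 1
prod[3] = max(1*2, 2*1) = 2
prod[4] = max(1*3, 2*2, 3*1) = 4
prod[5] = max(1*4, 2*3, 3*2, 4*1) = 6
prod[6] = max(1*6, 2*4, 3*3, 4*2, 5*1) = 9
prod[7] = max(1*9, 2*6, 3*4, 4*3, 5*2, 6*1) = 12
prod[8] = max(1*12, 2*9, 3*6, …, 6*2, 7*1) = 18
prod[9] = max(1*18, 2*12, 3*9, …, 7*2, 8*1) = 27
prod[10] = max(1*27, 2*18, 3*12, …, 8*2, 9*1) = 36
prod[11] = max(1*36, 2*27, 3*18, …, 9*2, 10*1) = 54
prod[12] = max(1*54, 2*36, 3*27, …, 10*2, 11*1) = 81
prod[13] = max(1*81, 2*54, 3*36, …, 11*2, 12*1) = 108
prod[14] = max(1*108, 2*81, 3*54, …, 12*2, 13*1) = 162
One optimal split: 3 + 3 + 3 + 3 + 2; product 3*3*3*3*2 = 162.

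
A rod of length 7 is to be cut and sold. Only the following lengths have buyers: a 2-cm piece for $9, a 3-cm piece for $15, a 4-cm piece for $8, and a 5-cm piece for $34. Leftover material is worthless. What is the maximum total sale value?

Let r[k] be the best obtainable value from length k. For each k, try every first piece i and keep the best of price[i] + r[k−i].
r[1] = 0
r[2] = 9
r[3] = max(9+0, 15+0) = 15
r[4] = max(9+9, 15+0, 8+0) = 18
r[5] = max(9+15, 15+9, 8+0, 34+0) = 34
r[6] = max(9+18, 15+15, 8+9, 34+0) = 34
r[7] = max(9+34, 15+18, 8+15, 34+9) = 43
One optimal cutting: 5 + 2 → $43.

43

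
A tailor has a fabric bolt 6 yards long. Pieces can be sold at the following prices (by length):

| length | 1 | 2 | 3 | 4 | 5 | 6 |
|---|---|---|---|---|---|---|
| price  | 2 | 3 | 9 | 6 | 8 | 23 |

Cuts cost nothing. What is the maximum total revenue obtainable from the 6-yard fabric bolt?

23

Let R[k] be the best obtainable value from length k. For each k, try every first piece i and keep the best of price[i] + R[k−i].
R[1] = 2
R[2] = max(2+2, 3+0) = 4
R[3] = max(2+4, 3+2, 9+0) = 9
R[4] = max(2+9, 3+4, 9+2, 6+0) = 11
R[5] = max(2+11, 3+9, 9+4, 6+2, 8+0) = 13
R[6] = max(2+13, 3+11, 9+9, 6+4, 8+2, 23+0) = 23
Best is to sell the whole 6-yard piece uncut for $23.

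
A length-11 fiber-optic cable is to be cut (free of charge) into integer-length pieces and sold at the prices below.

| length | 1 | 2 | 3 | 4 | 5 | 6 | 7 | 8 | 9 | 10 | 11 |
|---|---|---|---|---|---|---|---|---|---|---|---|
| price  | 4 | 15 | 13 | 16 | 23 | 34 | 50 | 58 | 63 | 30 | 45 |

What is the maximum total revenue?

80

Consider every possible first cut. v[k] is the best of p[i]+v[k−i] over all sellable i≤k.
v[1] = 4
v[2] = 15
v[3] = 19  (first piece 1, then v[2]=15)
v[4] = 30  (first piece 2, then v[2]=15)
v[5] = 34  (first piece 1, then v[4]=30)
v[6] = 45  (first piece 2, then v[4]=30)
v[7] = 50
v[8] = 60  (first piece 2, then v[6]=45)
v[9] = 65  (first piece 2, then v[7]=50)
v[10] = 75  (first piece 2, then v[8]=60)
v[11] = 80  (first piece 2, then v[9]=65)
One optimal cutting: 7 + 2 + 2 → $50 + $15 + $15 = $80.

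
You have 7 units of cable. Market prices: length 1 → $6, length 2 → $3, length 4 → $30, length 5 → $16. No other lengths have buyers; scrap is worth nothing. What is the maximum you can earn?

48

Build f[k] bottom-up: f[k] = max over allowed piece i of (p[i] + f[k−i]).
f[1] = 6
f[2] = max(6+6, 3+0) = 12
f[3] = max(6+12, 3+6) = 18
f[4] = max(6+18, 3+12, 30+0) = 30
f[5] = max(6+30, 3+18, 30+6, 16+0) = 36
f[6] = max(6+36, 3+30, 30+12, 16+6) = 42
f[7] = max(6+42, 3+36, 30+18, 16+12) = 48
One optimal cutting: 4 + 1 + 1 + 1 → $48.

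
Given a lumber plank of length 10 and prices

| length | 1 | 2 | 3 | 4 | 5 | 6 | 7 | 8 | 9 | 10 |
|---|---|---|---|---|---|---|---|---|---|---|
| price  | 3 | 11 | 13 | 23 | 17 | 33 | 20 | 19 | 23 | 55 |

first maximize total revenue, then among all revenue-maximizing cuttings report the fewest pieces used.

3

Build r[k] bottom-up: r[k] = max over allowed piece i of (p[i] + r[k−i]).
r[1] = 3
r[2] = 11
r[3] = 14  (first piece 1, then r[2]=11)
r[4] = 23
r[5] = 26  (first piece 1, then r[4]=23)
r[6] = 34  (first piece 2, then r[4]=23)
r[7] = 37  (first piece 1, then r[6]=34)
r[8] = 46  (first piece 4, then r[4]=23)
r[9] = 49  (first piece 1, then r[8]=46)
r[10] = 57  (first piece 2, then r[8]=46)
Maximum revenue is $57.
Now minimize piece count subject to staying optimal: for each k, pieces[k] = 1 + min over i with p[i]+r[k−i]=r[k] of pieces[k−i].
pieces[7] = 3
pieces[8] = 2
pieces[9] = 3
pieces[10] = 3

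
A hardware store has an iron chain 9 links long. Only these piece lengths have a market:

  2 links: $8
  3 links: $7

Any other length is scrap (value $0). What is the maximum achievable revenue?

Let f[k] be the best obtainable value from length k. For each k, try every first piece i and keep the best of price[i] + f[k−i].
f[1] = 0
f[2] = 8
f[3] = max(8+0, 7+0) = 8
f[4] = max(8+8, 7+0) = 16
f[5] = max(8+8, 7+8) = 16
f[6] = max(8+16, 7+8) = 24
f[7] = max(8+16, 7+16) = 24
f[8] = max(8+24, 7+16) = 32
f[9] = max(8+24, 7+24) = 32
One optimal cutting: pieces 2 + 2 + 2 + 2 with 1 link of scrap → $32.

32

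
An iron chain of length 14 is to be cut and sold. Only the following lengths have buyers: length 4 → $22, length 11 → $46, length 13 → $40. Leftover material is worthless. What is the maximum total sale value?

66

Consider every possible first cut. r[k] is the best of p[i]+r[k−i] over all sellable i≤k.
r[1] = 0
r[2] = 0
r[3] = 0
r[4] = 22
r[5] = 22
r[6] = 22
r[7] = 22
r[8] = 44  (first piece 4, then r[4]=22)
r[9] = 44
r[10] = 44
r[11] = max(22+22, 46+0) = 46
r[12] = max(22+44, 46+0) = 66
r[13] = max(22+44, 46+0, 40+0) = 66
r[14] = max(22+44, 46+0, 40+0) = 66
One optimal cutting: pieces 4 + 4 + 4 with 2 links of scrap → $66.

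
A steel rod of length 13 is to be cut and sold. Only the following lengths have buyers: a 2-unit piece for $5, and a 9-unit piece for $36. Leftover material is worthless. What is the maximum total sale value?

Consider every possible first cut. best[k] is the best of p[i]+best[k−i] over all sellable i≤k.
best[1] = 0
best[2] = 5
best[3] = 5
best[4] = 10  (first piece 2, then best[2]=5)
best[5] = 10
best[6] = 15  (first piece 2, then best[4]=10)
best[7] = 15
best[8] = 20  (first piece 2, then best[6]=15)
best[9] = max(5+15, 36+0) = 36
best[10] = max(5+20, 36+0) = 36
best[11] = max(5+36, 36+5) = 41
best[12] = max(5+36, 36+5) = 41
best[13] = max(5+41, 36+10) = 46
One optimal cutting: 9 + 2 + 2 → $46.

46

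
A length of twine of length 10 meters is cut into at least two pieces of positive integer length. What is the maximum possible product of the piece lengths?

Define g[k] = max over 1≤i<k of i · max(k−i, g[k−i]); the inner max lets the remainder stay uncut if that's better.
g[2] = 1·max(1,0) = 1·1 = 1
g[3] = max(1·2, 2·1) = 2
g[4] = max(1·3, 2·2, 3·1) = 4
g[5] = max(1·4, 2·3, 3·2, 4·1) = 6
g[6] = max(1·6, 2·4, 3·3, 4·2, 5·1) = 9
g[7] = max(1·9, 2·6, 3·4, 4·3, 5·2, 6·1) = 12
g[8] = max(1·12, 2·9, 3·6, …, 6·2, 7·1) = 18
g[9] = max(1·18, 2·12, 3·9, …, 7·2, 8·1) = 27
g[10] = max(1·27, 2·18, 3·12, …, 8·2, 9·1) = 36
One optimal split: 3 + 3 + 2 + 2; product 3·3·2·2 = 36.

36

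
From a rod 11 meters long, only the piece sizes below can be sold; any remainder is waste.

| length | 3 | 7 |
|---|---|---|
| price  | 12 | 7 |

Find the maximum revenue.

36

Let f[k] be the best obtainable value from length k. For each k, try every first piece i and keep the best of price[i] + f[k−i].
f[1] = 0
f[2] = 0
f[3] = 12
f[4] = 12
f[5] = 12
f[6] = 24  (first piece 3, then f[3]=12)
f[7] = max(12+12, 7+0) = 24
f[8] = max(12+12, 7+0) = 24
f[9] = max(12+24, 7+0) = 36
f[10] = max(12+24, 7+12) = 36
f[11] = max(12+24, 7+12) = 36
One optimal cutting: pieces 3 + 3 + 3 with 2 meters of scrap → $36.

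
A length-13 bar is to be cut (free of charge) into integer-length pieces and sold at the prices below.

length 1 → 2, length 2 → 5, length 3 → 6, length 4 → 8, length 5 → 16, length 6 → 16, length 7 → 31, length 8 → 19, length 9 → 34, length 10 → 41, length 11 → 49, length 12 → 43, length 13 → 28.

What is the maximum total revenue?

54

Build R[k] bottom-up: R[k] = max over allowed piece i of (p[i] + R[k−i]).
R[1] = 2
R[2] = 5
R[3] = 7  (first piece 1, then R[2]=5)
R[4] = 10  (first piece 2, then R[2]=5)
R[5] = 16
R[6] = 18  (first piece 1, then R[5]=16)
R[7] = 31
R[8] = 33  (first piece 1, then R[7]=31)
R[9] = 36  (first piece 2, then R[7]=31)
R[10] = 41
R[11] = 49
R[12] = 51  (first piece 1, then R[11]=49)
R[13] = 54  (first piece 2, then R[11]=49)
One optimal cutting: 11 + 2 → 49 + 5 = 54.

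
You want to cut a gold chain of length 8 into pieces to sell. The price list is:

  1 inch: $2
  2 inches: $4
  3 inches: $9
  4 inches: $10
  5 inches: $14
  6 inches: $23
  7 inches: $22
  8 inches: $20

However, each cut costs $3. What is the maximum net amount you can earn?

24

Let r[k] be the best obtainable value from length k. For each k, try every first piece i and keep the best of price[i] + r[k−i] minus the 3 cut fee when i<k.
r[1] = 2
r[2] = 4
r[3] = 9
r[4] = 10
r[5] = 14
r[6] = 23
r[7] = 22  (first piece 1, then r[6]=23)
r[8] = 24  (first piece 2, then r[6]=23)
One optimal plan: pieces 6 + 2 (1 cut) → $27 − $3 = $24.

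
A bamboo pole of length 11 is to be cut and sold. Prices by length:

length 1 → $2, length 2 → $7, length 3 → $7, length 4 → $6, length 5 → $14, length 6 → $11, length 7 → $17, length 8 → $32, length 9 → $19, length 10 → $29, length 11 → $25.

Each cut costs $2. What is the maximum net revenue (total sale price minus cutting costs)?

37

Consider every possible first cut. v[k] is the best of p[i]+v[k−i] over all sellable i≤k, charging 2 whenever i<k.
v[1] = 2
v[2] = 7
v[3] = 7  (first piece 1, then v[2]=7)
v[4] = 12  (first piece 2, then v[2]=7)
v[5] = 14
v[6] = 17  (first piece 2, then v[4]=12)
v[7] = 19  (first piece 2, then v[5]=14)
v[8] = 32
v[9] = 32  (first piece 1, then v[8]=32)
v[10] = 37  (first piece 2, then v[8]=32)
v[11] = 37  (first piece 1, then v[10]=37)
One optimal plan: pieces 8 + 2 + 1 (2 cuts) → $41 − $4 = $37.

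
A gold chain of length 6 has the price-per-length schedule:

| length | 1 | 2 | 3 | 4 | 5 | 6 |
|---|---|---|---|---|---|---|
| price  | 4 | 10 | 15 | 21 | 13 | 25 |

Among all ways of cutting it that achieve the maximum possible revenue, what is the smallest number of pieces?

2

Let r[k] be the best obtainable value from length k. For each k, try every first piece i and keep the best of price[i] + r[k−i].
r[1] = 4
r[2] = max(4+4, 10+0) = 10
r[3] = max(4+10, 10+4, 15+0) = 15
r[4] = max(4+15, 10+10, 15+4, 21+0) = 21
r[5] = max(4+21, 10+15, 15+10, 21+4, 13+0) = 25
r[6] = max(4+25, 10+21, 15+15, 21+10, 13+4, 25+0) = 31
Maximum revenue is $31.
Now minimize piece count subject to staying optimal: for each k, pieces[k] = 1 + min over i with p[i]+r[k−i]=r[k] of pieces[k−i].
pieces[3] = 1
pieces[4] = 1
pieces[5] = 2
pieces[6] = 2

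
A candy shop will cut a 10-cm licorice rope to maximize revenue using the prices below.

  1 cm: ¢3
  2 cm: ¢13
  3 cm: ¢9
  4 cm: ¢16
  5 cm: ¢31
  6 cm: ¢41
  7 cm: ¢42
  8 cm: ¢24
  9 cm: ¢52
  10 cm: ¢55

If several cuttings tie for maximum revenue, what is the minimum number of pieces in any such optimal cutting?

Consider every possible first cut. r[k] is the best of p[i]+r[k−i] over all sellable i≤k.
r[1] = 3
r[2] = max(3+3, 13+0) = 13
r[3] = max(3+13, 13+3, 9+0) = 16
r[4] = max(3+16, 13+13, 9+3, 16+0) = 26
r[5] = max(3+26, 13+16, 9+13, 16+3, 31+0) = 31
r[6] = max(3+31, 13+26, 9+16, 16+13, 31+3, 41+0) = 41
r[7] = max(3+41, 13+31, 9+26, …, 41+3, 42+0) = 44
r[8] = max(3+44, 13+41, 9+31, …, 42+3, 24+0) = 54
r[9] = max(3+54, 13+44, 9+41, …, 24+3, 52+0) = 57
r[10] = max(3+57, 13+54, 9+44, …, 52+3, 55+0) = 67
Maximum revenue is ¢67.
Now minimize piece count subject to staying optimal: for each k, pieces[k] = 1 + min over i with p[i]+r[k−i]=r[k] of pieces[k−i].
pieces[7] = 2
pieces[8] = 2
pieces[9] = 3
pieces[10] = 3

3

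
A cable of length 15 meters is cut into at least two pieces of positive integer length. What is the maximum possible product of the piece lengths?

Let g[k] be the best product for length k (with at least one cut). For each first piece i, the rest contributes max(k−i, g[k−i]).
g[2] = 1·max(1,0) = 1·1 = 1
g[3] = max(1·2, 2·1) = 2
g[4] = max(1·3, 2·2, 3·1) = 4
g[5] = max(1·4, 2·3, 3·2, 4·1) = 6
g[6] = max(1·6, 2·4, 3·3, 4·2, 5·1) = 9
g[7] = max(1·9, 2·6, 3·4, 4·3, 5·2, 6·1) = 12
g[8] = max(1·12, 2·9, 3·6, …, 6·2, 7·1) = 18
g[9] = max(1·18, 2·12, 3·9, …, 7·2, 8·1) = 27
g[10] = max(1·27, 2·18, 3·12, …, 8·2, 9·1) = 36
g[11] = max(1·36, 2·27, 3·18, …, 9·2, 10·1) = 54
g[12] = max(1·54, 2·36, 3·27, …, 10·2, 11·1) = 81
g[13] = max(1·81, 2·54, 3·36, …, 11·2, 12·1) = 108
g[14] = max(1·108, 2·81, 3·54, …, 12·2, 13·1) = 162
g[15] = max(1·162, 2·108, 3·81, …, 13·2, 14·1) = 243
One optimal split: 3 + 3 + 3 + 3 + 3; product 3·3·3·3·3 = 243.

243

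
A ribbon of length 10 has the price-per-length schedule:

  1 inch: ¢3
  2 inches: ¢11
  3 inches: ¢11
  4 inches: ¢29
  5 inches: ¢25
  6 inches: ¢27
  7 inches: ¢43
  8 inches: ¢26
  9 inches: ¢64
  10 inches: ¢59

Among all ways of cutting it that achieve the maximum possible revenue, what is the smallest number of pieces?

3

Let r[k] be the best obtainable value from length k. For each k, try every first piece i and keep the best of price[i] + r[k−i].
r[1] = 3
r[2] = 11
r[3] = 14  (first piece 1, then r[2]=11)
r[4] = 29
r[5] = 32  (first piece 1, then r[4]=29)
r[6] = 40  (first piece 2, then r[4]=29)
r[7] = 43  (first piece 1, then r[6]=40)
r[8] = 58  (first piece 4, then r[4]=29)
r[9] = 64
r[10] = 69  (first piece 2, then r[8]=58)
Maximum revenue is ¢69.
Now minimize piece count subject to staying optimal: for each k, pieces[k] = 1 + min over i with p[i]+r[k−i]=r[k] of pieces[k−i].
pieces[7] = 1
pieces[8] = 2
pieces[9] = 1
pieces[10] = 3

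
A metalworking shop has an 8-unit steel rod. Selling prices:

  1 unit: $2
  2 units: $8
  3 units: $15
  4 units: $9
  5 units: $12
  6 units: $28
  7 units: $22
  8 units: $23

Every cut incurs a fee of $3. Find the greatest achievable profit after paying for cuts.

33

Build v[k] bottom-up: v[k] = max over allowed piece i of (p[i] + v[k−i]) − 3 per cut.
v[1] = 2
v[2] = 8
v[3] = 15
v[4] = 14  (first piece 1, then v[3]=15)
v[5] = 20  (first piece 2, then v[3]=15)
v[6] = 28
v[7] = 27  (first piece 1, then v[6]=28)
v[8] = 33  (first piece 2, then v[6]=28)
One optimal plan: pieces 6 + 2 (1 cut) → $36 − $3 = $33.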